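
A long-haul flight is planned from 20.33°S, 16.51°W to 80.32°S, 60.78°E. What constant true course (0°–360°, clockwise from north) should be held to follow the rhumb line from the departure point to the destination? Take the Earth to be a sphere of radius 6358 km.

Δψ = ln[tan(π/4+φ₂/2)/tan(π/4+φ₁/2)] = -2.1064
Δλ = +1.3490 rad (taken the short way round)
course = atan2(Δλ, Δψ) = 147.36°

147.4°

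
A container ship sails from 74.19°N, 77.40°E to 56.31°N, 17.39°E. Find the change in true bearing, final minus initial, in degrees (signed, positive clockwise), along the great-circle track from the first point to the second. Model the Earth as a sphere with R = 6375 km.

-55.9°

Initial bearing θ₁ = atan2(sin Δλ cos φ₂, cos φ₁ sin φ₂ − sin φ₁ cos φ₂ cos Δλ) = 265.23°
Final bearing θ₂ = (initial bearing from the destination back to the start) + 180° = 209.31°
Δθ = θ₂ − θ₁ = -55.9°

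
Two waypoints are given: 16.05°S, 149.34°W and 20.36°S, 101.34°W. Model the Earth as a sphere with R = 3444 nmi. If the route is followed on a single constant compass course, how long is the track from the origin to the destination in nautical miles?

2752 nmi

Rhumb course C = atan2(Δλ, Δψ) with Δψ = ln[tan(π/4+φ₂/2)/tan(π/4+φ₁/2)] = -0.0792, Δλ = +0.8378 → C = 95.40°
d = R·|Δφ| / |cos C| = 3444·0.07522 / 0.09413 = 2752 nmi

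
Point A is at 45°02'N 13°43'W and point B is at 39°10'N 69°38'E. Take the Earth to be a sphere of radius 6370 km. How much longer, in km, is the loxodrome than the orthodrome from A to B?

Great circle: cos σ = sin φ₁ sin φ₂ + cos φ₁ cos φ₂ cos Δλ,  σ = 1.0353 rad → d_gc = 6594.6 km
Rhumb line: Δψ = -0.1382, q = Δφ/Δψ = 0.7411, d_rh = R√(Δφ²+q²Δλ²) = 6898.6 km
Excess = 6898.6 − 6594.6 = 304.0 ≈ 304 km

304 km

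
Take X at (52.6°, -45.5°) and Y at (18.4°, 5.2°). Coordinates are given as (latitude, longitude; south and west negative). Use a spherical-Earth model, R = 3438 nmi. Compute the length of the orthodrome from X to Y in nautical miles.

Haversine: a = sin²(Δφ/2)+cos φ₁ cos φ₂ sin²(Δλ/2) = 0.19211;  σ = 2·atan2(√a,√(1−a))
σ = 51.991° → d = Rσ = 3438·0.90741 = 3120 nmi

3120 nmi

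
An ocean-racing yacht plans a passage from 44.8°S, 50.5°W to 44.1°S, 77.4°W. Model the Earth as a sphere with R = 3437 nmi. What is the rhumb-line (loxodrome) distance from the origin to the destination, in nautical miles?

1153 nmi

Δψ = ln[tan(π/4+φ₂/2)/tan(π/4+φ₁/2)] = +0.0171;  Δφ = +0.0122 rad,  Δλ = -0.4695 rad
q = Δφ/Δψ = 0.7138
d = R·√(Δφ² + q²Δλ²) = 3437·0.33537 = 1153 nmi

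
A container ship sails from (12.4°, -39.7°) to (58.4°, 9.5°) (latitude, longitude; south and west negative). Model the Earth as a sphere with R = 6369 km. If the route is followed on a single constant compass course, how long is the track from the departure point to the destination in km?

Δψ = ln[tan(π/4+φ₂/2)/tan(π/4+φ₁/2)] = +1.0443;  Δφ = +0.8029 rad,  Δλ = +0.8587 rad
q = Δφ/Δψ = 0.7688
d = R·√(Δφ² + q²Δλ²) = 6369·1.03943 = 6620 km

6620 km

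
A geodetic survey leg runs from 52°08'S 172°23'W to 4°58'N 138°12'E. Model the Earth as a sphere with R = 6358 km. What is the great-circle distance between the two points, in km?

7852 km

cos σ = sin φ₁ sin φ₂ + cos φ₁ cos φ₂ cos Δλ
      = sin(-52.13°)sin(4.97°) + cos(-52.13°)cos(4.97°)cos(-49.42°) = 0.3295
σ = 70.763° → d = Rσ = 6358·1.23504 = 7852 km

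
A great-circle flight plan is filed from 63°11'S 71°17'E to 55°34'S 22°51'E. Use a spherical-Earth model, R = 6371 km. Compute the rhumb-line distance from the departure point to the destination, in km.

2858 km

Rhumb course C = atan2(Δλ, Δψ) with Δψ = ln[tan(π/4+φ₂/2)/tan(π/4+φ₁/2)] = +0.2623, Δλ = -0.8453 → C = 287.24°
d = R·|Δφ| / |cos C| = 6371·0.13294 / 0.29631 = 2858 km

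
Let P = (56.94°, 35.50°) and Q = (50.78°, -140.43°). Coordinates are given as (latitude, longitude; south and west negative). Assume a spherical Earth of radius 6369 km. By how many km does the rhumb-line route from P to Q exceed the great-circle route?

Great circle: cos σ = sin φ₁ sin φ₂ + cos φ₁ cos φ₂ cos Δλ,  σ = 1.2606 rad → d_gc = 8028.8 km
Rhumb line: Δψ = -0.1827, q = Δφ/Δψ = 0.5884, d_rh = R√(Δφ²+q²Δλ²) = 11527.5 km
Excess = 11527.5 − 8028.8 = 3498.7 ≈ 3499 km

3499 km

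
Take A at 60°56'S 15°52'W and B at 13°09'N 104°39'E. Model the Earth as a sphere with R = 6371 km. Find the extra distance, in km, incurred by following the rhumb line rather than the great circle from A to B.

Great circle: cos σ = sin φ₁ sin φ₂ + cos φ₁ cos φ₂ cos Δλ,  σ = 2.0254 rad → d_gc = 12903.6 km
Rhumb line: Δψ = +1.5816, q = Δφ/Δψ = 0.8175, d_rh = R√(Δφ²+q²Δλ²) = 13707.3 km
Excess = 13707.3 − 12903.6 = 803.7 ≈ 804 km

804 km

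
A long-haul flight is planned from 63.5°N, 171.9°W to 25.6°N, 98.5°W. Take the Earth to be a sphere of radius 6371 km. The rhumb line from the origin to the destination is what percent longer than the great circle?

Great circle: σ = 1.0453 rad → d_gc = Rσ = 6659.6 km
Rhumb: Δφ = -0.6615, Δλ = +1.2811, Δψ = -0.9837, q = Δφ/Δψ = 0.6724 → d_rh = R√(Δφ²+q²Δλ²) = 6919.5 km
Excess = (6919.5 − 6659.6) / 6659.6 = 259.9 / 6659.6 = 3.90% ≈ 3.9%

3.9%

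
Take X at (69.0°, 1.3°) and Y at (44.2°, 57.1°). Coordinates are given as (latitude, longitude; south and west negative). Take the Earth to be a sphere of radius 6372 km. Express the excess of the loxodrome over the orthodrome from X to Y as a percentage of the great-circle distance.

Great circle: σ = 0.6513 rad → d_gc = Rσ = 4150.4 km
Rhumb: Δφ = -0.4328, Δλ = +0.9739, Δψ = -0.8238, q = Δφ/Δψ = 0.5254 → d_rh = R√(Δφ²+q²Δλ²) = 4270.6 km
Excess = (4270.6 − 4150.4) / 4150.4 = 120.2 / 4150.4 = 2.90% ≈ 2.9%

2.9%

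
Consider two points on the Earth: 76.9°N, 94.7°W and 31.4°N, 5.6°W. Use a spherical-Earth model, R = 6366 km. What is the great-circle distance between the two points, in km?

Haversine: a = sin²(Δφ/2)+cos φ₁ cos φ₂ sin²(Δλ/2) = 0.24476;  σ = 2·atan2(√a,√(1−a))
σ = 59.304° → d = Rσ = 6366·1.03504 = 6589 km

6589 km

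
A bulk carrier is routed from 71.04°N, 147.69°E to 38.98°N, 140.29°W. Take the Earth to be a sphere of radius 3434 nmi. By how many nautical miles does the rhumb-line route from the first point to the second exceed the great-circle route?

Great circle: cos σ = sin φ₁ sin φ₂ + cos φ₁ cos φ₂ cos Δλ,  σ = 0.8327 rad → d_gc = 2859.5 nmi
Rhumb line: Δψ = -1.0500, q = Δφ/Δψ = 0.5329, d_rh = R√(Δφ²+q²Δλ²) = 2997.2 nmi
Excess = 2997.2 − 2859.5 = 137.7 ≈ 138 nmi

138 nmi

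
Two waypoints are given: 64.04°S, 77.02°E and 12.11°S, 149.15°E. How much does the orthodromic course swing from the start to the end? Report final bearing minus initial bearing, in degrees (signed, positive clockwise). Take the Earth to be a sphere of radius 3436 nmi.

-53.1°

At departure: θ₁ = atan2(sin Δλ cos φ₂, cos φ₁ sin φ₂ − sin φ₁ cos φ₂ cos Δλ) = 79.18°
At arrival: θ₂ = atan2(sin Δλ cos φ₁, −cos φ₂ sin φ₁ + sin φ₂ cos φ₁ cos Δλ) = 26.09°
Δθ = θ₂ − θ₁ = -53.1°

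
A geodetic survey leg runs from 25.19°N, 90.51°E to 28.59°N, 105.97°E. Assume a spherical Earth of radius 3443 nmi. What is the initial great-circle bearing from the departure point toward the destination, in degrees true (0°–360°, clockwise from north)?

72.7°

N = sin Δλ·cos φ₂ = +0.2341;  D = cos φ₁ sin φ₂ − sin φ₁ cos φ₂ cos Δλ = +0.0728
initial course = atan2(N, D) = 72.72°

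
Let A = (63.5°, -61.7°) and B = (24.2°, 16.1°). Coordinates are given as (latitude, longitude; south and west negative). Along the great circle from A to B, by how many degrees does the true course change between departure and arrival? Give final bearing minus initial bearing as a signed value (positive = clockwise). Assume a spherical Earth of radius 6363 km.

+61.4°

At departure: θ₁ = atan2(sin Δλ cos φ₂, cos φ₁ sin φ₂ − sin φ₁ cos φ₂ cos Δλ) = 89.33°
At arrival: θ₂ = atan2(sin Δλ cos φ₁, −cos φ₂ sin φ₁ + sin φ₂ cos φ₁ cos Δλ) = 150.71°
Δθ = θ₂ − θ₁ = +61.4°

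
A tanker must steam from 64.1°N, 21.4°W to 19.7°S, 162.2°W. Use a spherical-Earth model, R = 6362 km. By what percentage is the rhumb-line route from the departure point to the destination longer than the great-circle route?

Great circle: σ = 2.2420 rad → d_gc = Rσ = 14263.5 km
Rhumb: Δφ = -1.4626, Δλ = -2.4574, Δψ = -1.8207, q = Δφ/Δψ = 0.8033 → d_rh = R√(Δφ²+q²Δλ²) = 15630.4 km
Excess = (15630.4 − 14263.5) / 14263.5 = 1366.9 / 14263.5 = 9.58% ≈ 9.6%

9.6%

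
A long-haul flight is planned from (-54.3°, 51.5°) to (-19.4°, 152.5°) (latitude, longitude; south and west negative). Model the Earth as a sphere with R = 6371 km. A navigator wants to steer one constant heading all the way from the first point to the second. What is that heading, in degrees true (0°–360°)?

65.9°

Δψ = ln[tan(π/4+φ₂/2)/tan(π/4+φ₁/2)] = +0.7879
Δλ = +1.7628 rad (taken the short way round)
course = atan2(Δλ, Δψ) = 65.92°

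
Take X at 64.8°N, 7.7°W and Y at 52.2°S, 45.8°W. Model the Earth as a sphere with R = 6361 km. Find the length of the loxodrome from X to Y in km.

13417 km

Δψ = ln[tan(π/4+φ₂/2)/tan(π/4+φ₁/2)] = -2.5701;  Δφ = -2.0420 rad,  Δλ = -0.6650 rad
q = Δφ/Δψ = 0.7945
d = R·√(Δφ² + q²Δλ²) = 6361·2.10928 = 13417 km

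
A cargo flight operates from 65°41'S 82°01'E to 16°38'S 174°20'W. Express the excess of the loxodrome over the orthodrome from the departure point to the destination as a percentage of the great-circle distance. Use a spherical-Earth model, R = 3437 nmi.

7.9%

Great circle: σ = 1.4023 rad → d_gc = Rσ = 4819.6 nmi
Rhumb: Δφ = +0.8561, Δλ = +1.8090, Δψ = +1.2406, q = Δφ/Δψ = 0.6901 → d_rh = R√(Δφ²+q²Δλ²) = 5202.6 nmi
Excess = (5202.6 − 4819.6) / 4819.6 = 383.0 / 4819.6 = 7.947% ≈ 7.9%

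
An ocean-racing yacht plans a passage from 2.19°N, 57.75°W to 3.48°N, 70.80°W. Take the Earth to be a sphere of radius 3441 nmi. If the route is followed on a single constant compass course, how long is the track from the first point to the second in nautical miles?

Δψ = ln[tan(π/4+φ₂/2)/tan(π/4+φ₁/2)] = +0.0225;  Δφ = +0.0225 rad,  Δλ = -0.2278 rad
q = Δφ/Δψ = 0.9988
d = R·√(Δφ² + q²Δλ²) = 3441·0.22859 = 787 nmi

787 nmi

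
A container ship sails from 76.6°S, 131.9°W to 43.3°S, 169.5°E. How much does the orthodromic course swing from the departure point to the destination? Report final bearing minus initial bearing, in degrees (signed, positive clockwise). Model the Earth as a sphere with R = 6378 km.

Initial bearing θ₁ = atan2(sin Δλ cos φ₂, cos φ₁ sin φ₂ − sin φ₁ cos φ₂ cos Δλ) = 288.67°
Final bearing θ₂ = (initial bearing from the destination back to the start) + 180° = 342.44°
Δθ = θ₂ − θ₁ = +53.8°

+53.8°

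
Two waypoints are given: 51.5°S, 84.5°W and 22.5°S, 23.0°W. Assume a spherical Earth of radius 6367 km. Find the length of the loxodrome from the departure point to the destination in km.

6229 km

Δψ = ln[tan(π/4+φ₂/2)/tan(π/4+φ₁/2)] = +0.6489;  Δφ = +0.5061 rad,  Δλ = +1.0734 rad
q = Δφ/Δψ = 0.7800
d = R·√(Δφ² + q²Δλ²) = 6367·0.97838 = 6229 km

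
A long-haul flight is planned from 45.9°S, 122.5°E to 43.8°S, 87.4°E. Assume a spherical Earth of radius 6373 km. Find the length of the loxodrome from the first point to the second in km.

2777 km

Rhumb course C = atan2(Δλ, Δψ) with Δψ = ln[tan(π/4+φ₂/2)/tan(π/4+φ₁/2)] = +0.0517, Δλ = -0.6126 → C = 274.82°
d = R·|Δφ| / |cos C| = 6373·0.03665 / 0.08411 = 2777 km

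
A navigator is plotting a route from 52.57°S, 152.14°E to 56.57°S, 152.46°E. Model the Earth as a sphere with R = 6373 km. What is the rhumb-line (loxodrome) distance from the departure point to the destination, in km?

445 km

Δψ = ln[tan(π/4+φ₂/2)/tan(π/4+φ₁/2)] = -0.1205;  Δφ = -0.0698 rad,  Δλ = +0.0056 rad
q = Δφ/Δψ = 0.5791
d = R·√(Δφ² + q²Δλ²) = 6373·0.06989 = 445 km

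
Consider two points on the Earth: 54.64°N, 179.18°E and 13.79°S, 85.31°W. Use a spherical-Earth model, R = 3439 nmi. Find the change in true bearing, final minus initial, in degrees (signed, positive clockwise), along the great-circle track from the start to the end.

Initial bearing θ₁ = atan2(sin Δλ cos φ₂, cos φ₁ sin φ₂ − sin φ₁ cos φ₂ cos Δλ) = 93.66°
Final bearing θ₂ = (initial bearing from the destination back to the start) + 180° = 143.51°
Δθ = θ₂ − θ₁ = +49.8°

+49.8°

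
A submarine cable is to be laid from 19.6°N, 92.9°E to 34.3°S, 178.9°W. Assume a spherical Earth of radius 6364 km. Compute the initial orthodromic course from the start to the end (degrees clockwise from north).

123.2°

θ = atan2( sin Δλ·cos φ₂ ,  cos φ₁ sin φ₂ − sin φ₁ cos φ₂ cos Δλ )
  = atan2(+0.8257, -0.5396) = 123.16°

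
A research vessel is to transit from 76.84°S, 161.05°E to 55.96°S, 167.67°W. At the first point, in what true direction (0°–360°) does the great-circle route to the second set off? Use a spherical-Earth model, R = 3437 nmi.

θ = atan2( sin Δλ·cos φ₂ ,  cos φ₁ sin φ₂ − sin φ₁ cos φ₂ cos Δλ )
  = atan2(+0.2906, +0.2772) = 46.36°

46.4°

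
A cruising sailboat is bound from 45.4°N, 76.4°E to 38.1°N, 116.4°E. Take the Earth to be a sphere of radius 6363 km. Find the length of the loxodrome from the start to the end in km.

3406 km

Rhumb course C = atan2(Δλ, Δψ) with Δψ = ln[tan(π/4+φ₂/2)/tan(π/4+φ₁/2)] = -0.1711, Δλ = +0.6981 → C = 103.77°
d = R·|Δφ| / |cos C| = 6363·0.12741 / 0.23801 = 3406 km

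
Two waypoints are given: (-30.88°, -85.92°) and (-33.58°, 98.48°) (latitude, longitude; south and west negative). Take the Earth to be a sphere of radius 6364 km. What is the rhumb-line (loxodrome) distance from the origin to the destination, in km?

16499 km

Δψ = ln[tan(π/4+φ₂/2)/tan(π/4+φ₁/2)] = -0.0557;  Δφ = -0.0471 rad,  Δλ = -3.0648 rad
q = Δφ/Δψ = 0.8458
d = R·√(Δφ² + q²Δλ²) = 6364·2.59255 = 16499 km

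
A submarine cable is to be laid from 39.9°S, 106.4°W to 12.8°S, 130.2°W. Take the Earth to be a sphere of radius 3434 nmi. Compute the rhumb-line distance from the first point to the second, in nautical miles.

2056 nmi

Δψ = ln[tan(π/4+φ₂/2)/tan(π/4+φ₁/2)] = +0.5353;  Δφ = +0.4730 rad,  Δλ = -0.4154 rad
q = Δφ/Δψ = 0.8835
d = R·√(Δφ² + q²Δλ²) = 3434·0.59867 = 2056 nmi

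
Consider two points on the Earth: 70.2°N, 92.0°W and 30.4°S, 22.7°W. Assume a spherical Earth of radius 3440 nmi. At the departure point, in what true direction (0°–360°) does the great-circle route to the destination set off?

119.6°

N = sin Δλ·cos φ₂ = +0.8068;  D = cos φ₁ sin φ₂ − sin φ₁ cos φ₂ cos Δλ = -0.4583
initial course = atan2(N, D) = 119.60°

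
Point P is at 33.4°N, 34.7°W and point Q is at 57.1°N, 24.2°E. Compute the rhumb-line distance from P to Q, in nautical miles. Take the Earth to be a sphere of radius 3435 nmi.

Rhumb course C = atan2(Δλ, Δψ) with Δψ = ln[tan(π/4+φ₂/2)/tan(π/4+φ₁/2)] = +0.6008, Δλ = +1.0280 → C = 59.70°
d = R·|Δφ| / |cos C| = 3435·0.41364 / 0.50459 = 2816 nmi

2816 nmi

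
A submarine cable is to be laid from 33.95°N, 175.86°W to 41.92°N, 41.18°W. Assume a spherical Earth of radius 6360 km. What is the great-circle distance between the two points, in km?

10378 km

Haversine: a = sin²(Δφ/2)+cos φ₁ cos φ₂ sin²(Δλ/2) = 0.53045;  σ = 2·atan2(√a,√(1−a))
σ = 93.491° → d = Rσ = 6360·1.63173 = 10378 km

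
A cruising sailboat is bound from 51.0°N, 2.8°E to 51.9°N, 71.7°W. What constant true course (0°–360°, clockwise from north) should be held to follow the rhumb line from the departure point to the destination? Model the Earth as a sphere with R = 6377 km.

Δψ = ln[tan(π/4+φ₂/2)/tan(π/4+φ₁/2)] = +0.0252
Δλ = -1.3003 rad (taken the short way round)
course = atan2(Δλ, Δψ) = 271.11°

271.1°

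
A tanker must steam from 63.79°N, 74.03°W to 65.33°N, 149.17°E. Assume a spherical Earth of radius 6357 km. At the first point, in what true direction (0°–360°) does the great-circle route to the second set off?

θ = atan2( sin Δλ·cos φ₂ ,  cos φ₁ sin φ₂ − sin φ₁ cos φ₂ cos Δλ )
  = atan2(-0.2857, +0.6743) = 337.04°

337.0°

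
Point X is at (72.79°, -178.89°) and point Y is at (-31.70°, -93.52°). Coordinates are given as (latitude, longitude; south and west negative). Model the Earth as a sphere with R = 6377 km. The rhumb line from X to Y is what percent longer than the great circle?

Great circle: σ = 2.0733 rad → d_gc = Rσ = 13221.5 km
Rhumb: Δφ = -1.8237, Δλ = +1.4900, Δψ = -2.4722, q = Δφ/Δψ = 0.7377 → d_rh = R√(Δφ²+q²Δλ²) = 13578.6 km
Excess = (13578.6 − 13221.5) / 13221.5 = 357.1 / 13221.5 = 2.70% ≈ 2.7%

2.7%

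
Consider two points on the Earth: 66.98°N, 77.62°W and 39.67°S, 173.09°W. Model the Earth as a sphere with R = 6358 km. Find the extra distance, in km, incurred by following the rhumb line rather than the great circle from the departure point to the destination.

Great circle: cos σ = sin φ₁ sin φ₂ + cos φ₁ cos φ₂ cos Δλ,  σ = 2.2347 rad → d_gc = 14208.4 km
Rhumb line: Δψ = -2.3468, q = Δφ/Δψ = 0.7931, d_rh = R√(Δφ²+q²Δλ²) = 14514.4 km
Excess = 14514.4 − 14208.4 = 306.0 ≈ 306 km

306 km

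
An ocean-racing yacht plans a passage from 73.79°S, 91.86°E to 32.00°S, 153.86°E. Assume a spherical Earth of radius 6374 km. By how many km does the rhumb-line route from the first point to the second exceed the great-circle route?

Great circle: cos σ = sin φ₁ sin φ₂ + cos φ₁ cos φ₂ cos Δλ,  σ = 0.9021 rad → d_gc = 5749.7 km
Rhumb line: Δψ = +1.3590, q = Δφ/Δψ = 0.5367, d_rh = R√(Δφ²+q²Δλ²) = 5942.8 km
Excess = 5942.8 − 5749.7 = 193.1 ≈ 193 km

193 km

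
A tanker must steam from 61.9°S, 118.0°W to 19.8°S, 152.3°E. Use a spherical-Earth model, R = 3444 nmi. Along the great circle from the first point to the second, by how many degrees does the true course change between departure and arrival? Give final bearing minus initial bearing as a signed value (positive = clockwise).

At departure: θ₁ = atan2(sin Δλ cos φ₂, cos φ₁ sin φ₂ − sin φ₁ cos φ₂ cos Δλ) = 260.63°
At arrival: θ₂ = atan2(sin Δλ cos φ₁, −cos φ₂ sin φ₁ + sin φ₂ cos φ₁ cos Δλ) = 330.40°
Δθ = θ₂ − θ₁ = +69.8°

+69.8°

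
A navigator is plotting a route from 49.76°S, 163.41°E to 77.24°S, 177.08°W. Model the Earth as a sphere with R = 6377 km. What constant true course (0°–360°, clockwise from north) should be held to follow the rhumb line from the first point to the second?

Δψ = ln[tan(π/4+φ₂/2)/tan(π/4+φ₁/2)] = -1.1867
Δλ = +0.3405 rad (taken the short way round)
course = atan2(Δλ, Δψ) = 163.99°

164.0°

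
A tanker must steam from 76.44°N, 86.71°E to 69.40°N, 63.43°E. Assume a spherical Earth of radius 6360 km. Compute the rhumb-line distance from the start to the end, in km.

Δψ = ln[tan(π/4+φ₂/2)/tan(π/4+φ₁/2)] = -0.4243;  Δφ = -0.1229 rad,  Δλ = -0.4063 rad
q = Δφ/Δψ = 0.2896
d = R·√(Δφ² + q²Δλ²) = 6360·0.17012 = 1082 km

1082 km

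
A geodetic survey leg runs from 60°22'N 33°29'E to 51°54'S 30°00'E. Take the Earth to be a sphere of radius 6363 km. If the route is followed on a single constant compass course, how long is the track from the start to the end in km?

Δψ = ln[tan(π/4+φ₂/2)/tan(π/4+φ₁/2)] = -2.3932;  Δφ = -1.9594 rad,  Δλ = -0.0608 rad
q = Δφ/Δψ = 0.8188
d = R·√(Δφ² + q²Δλ²) = 6363·1.96006 = 12472 km

12472 km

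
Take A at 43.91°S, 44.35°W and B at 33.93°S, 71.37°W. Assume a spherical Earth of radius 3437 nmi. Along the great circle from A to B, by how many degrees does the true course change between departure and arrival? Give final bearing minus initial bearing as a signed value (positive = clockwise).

+17.2°

Initial bearing θ₁ = atan2(sin Δλ cos φ₂, cos φ₁ sin φ₂ − sin φ₁ cos φ₂ cos Δλ) = 286.34°
Final bearing θ₂ = (initial bearing from the destination back to the start) + 180° = 303.57°
Δθ = θ₂ − θ₁ = +17.2°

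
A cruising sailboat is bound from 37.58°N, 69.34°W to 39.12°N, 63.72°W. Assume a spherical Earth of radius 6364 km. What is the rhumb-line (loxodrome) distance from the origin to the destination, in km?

519 km

Rhumb course C = atan2(Δλ, Δψ) with Δψ = ln[tan(π/4+φ₂/2)/tan(π/4+φ₁/2)] = +0.0343, Δλ = +0.0981 → C = 70.74°
d = R·|Δφ| / |cos C| = 6364·0.02688 / 0.32988 = 519 km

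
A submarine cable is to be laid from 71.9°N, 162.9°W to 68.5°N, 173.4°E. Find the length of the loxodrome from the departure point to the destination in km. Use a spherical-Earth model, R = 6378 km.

969 km

Δψ = ln[tan(π/4+φ₂/2)/tan(π/4+φ₁/2)] = -0.1756;  Δφ = -0.0593 rad,  Δλ = -0.4136 rad
q = Δφ/Δψ = 0.3379
d = R·√(Δφ² + q²Δλ²) = 6378·0.15185 = 969 km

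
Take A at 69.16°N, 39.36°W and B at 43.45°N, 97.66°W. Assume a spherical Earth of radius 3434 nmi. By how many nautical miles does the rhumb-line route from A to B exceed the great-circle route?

Great circle: cos σ = sin φ₁ sin φ₂ + cos φ₁ cos φ₂ cos Δλ,  σ = 0.6786 rad → d_gc = 2330.36 nmi
Rhumb line: Δψ = -0.8498, q = Δφ/Δψ = 0.5281, d_rh = R√(Δφ²+q²Δλ²) = 2403.93 nmi
Excess = 2403.93 − 2330.36 = 73.57 ≈ 74 nmi

74 nmi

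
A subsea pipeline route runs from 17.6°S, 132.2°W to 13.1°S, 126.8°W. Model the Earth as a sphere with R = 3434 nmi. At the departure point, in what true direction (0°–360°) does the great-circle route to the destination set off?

N = sin Δλ·cos φ₂ = +0.0917;  D = cos φ₁ sin φ₂ − sin φ₁ cos φ₂ cos Δλ = +0.0772
initial course = atan2(N, D) = 49.91°

49.9°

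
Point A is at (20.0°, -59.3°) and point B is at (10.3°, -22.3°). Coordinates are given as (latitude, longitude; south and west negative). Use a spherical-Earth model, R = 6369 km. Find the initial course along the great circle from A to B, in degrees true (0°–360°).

N = sin Δλ·cos φ₂ = +0.5921;  D = cos φ₁ sin φ₂ − sin φ₁ cos φ₂ cos Δλ = -0.1007
initial course = atan2(N, D) = 99.65°

99.7°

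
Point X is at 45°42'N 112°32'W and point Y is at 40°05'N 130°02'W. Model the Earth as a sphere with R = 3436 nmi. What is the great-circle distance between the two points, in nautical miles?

837 nmi

cos σ = sin φ₁ sin φ₂ + cos φ₁ cos φ₂ cos Δλ
      = sin(45.70°)sin(40.08°) + cos(45.70°)cos(40.08°)cos(-17.50°) = 0.9705
σ = 13.959° → d = Rσ = 3436·0.24364 = 837 nmi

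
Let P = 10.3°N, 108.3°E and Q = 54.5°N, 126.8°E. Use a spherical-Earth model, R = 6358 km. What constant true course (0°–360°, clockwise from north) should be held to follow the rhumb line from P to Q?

Meridional parts: M(φ₁)=+0.1807, M(φ₂)=+1.1391 → ΔM = +0.9584;  Δλ = +0.3229 rad
tan C = Δλ / ΔM = +0.3369 → C = 18.62°

18.6°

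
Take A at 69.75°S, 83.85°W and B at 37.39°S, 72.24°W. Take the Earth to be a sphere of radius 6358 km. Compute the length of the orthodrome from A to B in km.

3657 km

cos σ = sin φ₁ sin φ₂ + cos φ₁ cos φ₂ cos Δλ
      = sin(-69.75°)sin(-37.39°) + cos(-69.75°)cos(-37.39°)cos(11.61°) = 0.8391
σ = 32.957° → d = Rσ = 6358·0.57521 = 3657 km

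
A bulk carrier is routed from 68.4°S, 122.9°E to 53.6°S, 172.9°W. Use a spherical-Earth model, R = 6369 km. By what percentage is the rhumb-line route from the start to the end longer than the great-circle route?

Great circle: σ = 0.5671 rad → d_gc = Rσ = 3612.0 km
Rhumb: Δφ = +0.2583, Δλ = +1.1205, Δψ = +0.5444, q = Δφ/Δψ = 0.4745 → d_rh = R√(Δφ²+q²Δλ²) = 3764.7 km
Excess = (3764.7 − 3612.0) / 3612.0 = 152.7 / 3612.0 = 4.23% ≈ 4.2%

4.2%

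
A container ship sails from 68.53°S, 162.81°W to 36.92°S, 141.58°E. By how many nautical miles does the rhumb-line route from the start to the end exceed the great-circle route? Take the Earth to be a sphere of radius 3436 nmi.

69 nmi

Great circle: cos σ = sin φ₁ sin φ₂ + cos φ₁ cos φ₂ cos Δλ,  σ = 0.7608 rad → d_gc = 2614.1 nmi
Rhumb line: Δψ = +0.9687, q = Δφ/Δψ = 0.5695, d_rh = R√(Δφ²+q²Δλ²) = 2683.5 nmi
Excess = 2683.5 − 2614.1 = 69.4 ≈ 69 nmi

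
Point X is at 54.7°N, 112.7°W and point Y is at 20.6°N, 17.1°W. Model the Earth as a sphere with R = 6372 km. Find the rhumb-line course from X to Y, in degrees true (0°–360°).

115.0°

Δψ = ln[tan(π/4+φ₂/2)/tan(π/4+φ₁/2)] = -0.7776
Δλ = +1.6685 rad (taken the short way round)
course = atan2(Δλ, Δψ) = 114.99°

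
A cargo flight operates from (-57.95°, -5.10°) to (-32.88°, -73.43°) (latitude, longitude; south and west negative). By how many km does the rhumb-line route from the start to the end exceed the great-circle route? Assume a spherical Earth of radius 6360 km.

Great circle: cos σ = sin φ₁ sin φ₂ + cos φ₁ cos φ₂ cos Δλ,  σ = 0.8960 rad → d_gc = 5698.9 km
Rhumb line: Δψ = +0.6393, q = Δφ/Δψ = 0.6844, d_rh = R√(Δφ²+q²Δλ²) = 5890.2 km
Excess = 5890.2 − 5698.9 = 191.3 ≈ 191 km

191 km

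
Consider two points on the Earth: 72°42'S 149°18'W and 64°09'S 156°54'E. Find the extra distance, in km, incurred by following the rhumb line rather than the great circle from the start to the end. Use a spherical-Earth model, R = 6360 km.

Great circle: cos σ = sin φ₁ sin φ₂ + cos φ₁ cos φ₂ cos Δλ,  σ = 0.3603 rad → d_gc = 2291.3 km
Rhumb line: Δψ = +0.4111, q = Δφ/Δψ = 0.3630, d_rh = R√(Δφ²+q²Δλ²) = 2366.3 km
Excess = 2366.3 − 2291.3 = 75.0 ≈ 75 km

75 km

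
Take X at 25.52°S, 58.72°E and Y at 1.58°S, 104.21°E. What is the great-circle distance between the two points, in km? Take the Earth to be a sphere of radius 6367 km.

5544 km

cos σ = sin φ₁ sin φ₂ + cos φ₁ cos φ₂ cos Δλ
      = sin(-25.52°)sin(-1.58°) + cos(-25.52°)cos(-1.58°)cos(45.49°) = 0.6443
σ = 49.889° → d = Rσ = 6367·0.87072 = 5544 km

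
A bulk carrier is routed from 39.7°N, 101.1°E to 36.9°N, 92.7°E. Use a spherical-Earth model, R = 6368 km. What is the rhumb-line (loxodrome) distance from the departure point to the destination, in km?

Δψ = ln[tan(π/4+φ₂/2)/tan(π/4+φ₁/2)] = -0.0623;  Δφ = -0.0489 rad,  Δλ = -0.1466 rad
q = Δφ/Δψ = 0.7846
d = R·√(Δφ² + q²Δλ²) = 6368·0.12498 = 796 km

796 km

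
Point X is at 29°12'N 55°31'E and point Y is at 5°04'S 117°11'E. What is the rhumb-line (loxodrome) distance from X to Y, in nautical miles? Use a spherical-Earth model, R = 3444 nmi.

4117 nmi

Δψ = ln[tan(π/4+φ₂/2)/tan(π/4+φ₁/2)] = -0.6218;  Δφ = -0.5981 rad,  Δλ = +1.0763 rad
q = Δφ/Δψ = 0.9618
d = R·√(Δφ² + q²Δλ²) = 3444·1.19556 = 4117 nmi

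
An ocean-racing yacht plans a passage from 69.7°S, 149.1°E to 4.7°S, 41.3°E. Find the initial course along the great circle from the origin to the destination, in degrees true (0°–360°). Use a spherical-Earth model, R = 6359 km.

N = sin Δλ·cos φ₂ = -0.9489;  D = cos φ₁ sin φ₂ − sin φ₁ cos φ₂ cos Δλ = -0.3142
initial course = atan2(N, D) = 251.68°

251.7°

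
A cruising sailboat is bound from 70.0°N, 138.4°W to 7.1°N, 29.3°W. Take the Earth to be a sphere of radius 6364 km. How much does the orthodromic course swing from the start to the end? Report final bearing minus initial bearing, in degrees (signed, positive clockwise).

Initial bearing θ₁ = atan2(sin Δλ cos φ₂, cos φ₁ sin φ₂ − sin φ₁ cos φ₂ cos Δλ) = 69.67°
Final bearing θ₂ = (initial bearing from the destination back to the start) + 180° = 161.14°
Δθ = θ₂ − θ₁ = +91.5°

+91.5°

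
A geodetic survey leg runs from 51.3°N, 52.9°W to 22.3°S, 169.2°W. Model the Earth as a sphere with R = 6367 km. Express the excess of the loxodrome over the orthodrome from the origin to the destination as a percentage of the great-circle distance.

Great circle: σ = 2.1561 rad → d_gc = Rσ = 13727.8 km
Rhumb: Δφ = -1.2846, Δλ = -2.0298, Δψ = -1.4459, q = Δφ/Δψ = 0.8884 → d_rh = R√(Δφ²+q²Δλ²) = 14097.0 km
Excess = (14097.0 − 13727.8) / 13727.8 = 369.2 / 13727.8 = 2.69% ≈ 2.7%

2.7%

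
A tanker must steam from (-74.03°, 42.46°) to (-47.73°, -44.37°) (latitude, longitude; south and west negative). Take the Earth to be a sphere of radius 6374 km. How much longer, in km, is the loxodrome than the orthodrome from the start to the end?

Great circle: cos σ = sin φ₁ sin φ₂ + cos φ₁ cos φ₂ cos Δλ,  σ = 0.7646 rad → d_gc = 4873.6 km
Rhumb line: Δψ = +1.0137, q = Δφ/Δψ = 0.4528, d_rh = R√(Δφ²+q²Δλ²) = 5262.3 km
Excess = 5262.3 − 4873.6 = 388.7 ≈ 389 km

389 km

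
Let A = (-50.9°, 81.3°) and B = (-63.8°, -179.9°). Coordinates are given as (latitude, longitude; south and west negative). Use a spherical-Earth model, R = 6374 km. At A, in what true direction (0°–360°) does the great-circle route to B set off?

144.8°

θ = atan2( sin Δλ·cos φ₂ ,  cos φ₁ sin φ₂ − sin φ₁ cos φ₂ cos Δλ )
  = atan2(+0.4363, -0.6183) = 144.79°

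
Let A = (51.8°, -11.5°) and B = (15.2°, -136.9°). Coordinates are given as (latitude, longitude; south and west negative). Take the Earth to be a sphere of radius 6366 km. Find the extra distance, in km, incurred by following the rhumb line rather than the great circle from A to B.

Great circle: cos σ = sin φ₁ sin φ₂ + cos φ₁ cos φ₂ cos Δλ,  σ = 1.7109 rad → d_gc = 10891.66 km
Rhumb line: Δψ = -0.7920, q = Δφ/Δψ = 0.8065, d_rh = R√(Δφ²+q²Δλ²) = 11950.15 km
Excess = 11950.15 − 10891.66 = 1058.49 ≈ 1058 km

1058 km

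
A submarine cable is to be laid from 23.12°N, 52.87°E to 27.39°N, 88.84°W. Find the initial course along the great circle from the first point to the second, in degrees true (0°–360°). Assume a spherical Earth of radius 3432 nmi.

N = sin Δλ·cos φ₂ = -0.5502;  D = cos φ₁ sin φ₂ − sin φ₁ cos φ₂ cos Δλ = +0.6967
initial course = atan2(N, D) = 321.70°

321.7°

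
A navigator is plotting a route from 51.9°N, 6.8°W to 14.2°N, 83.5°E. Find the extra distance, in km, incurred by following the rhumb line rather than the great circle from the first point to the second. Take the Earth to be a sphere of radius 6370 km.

354 km

Great circle: cos σ = sin φ₁ sin φ₂ + cos φ₁ cos φ₂ cos Δλ,  σ = 1.3797 rad → d_gc = 8788.9 km
Rhumb line: Δψ = -0.8129, q = Δφ/Δψ = 0.8094, d_rh = R√(Δφ²+q²Δλ²) = 9143.3 km
Excess = 9143.3 − 8788.9 = 354.4 ≈ 354 km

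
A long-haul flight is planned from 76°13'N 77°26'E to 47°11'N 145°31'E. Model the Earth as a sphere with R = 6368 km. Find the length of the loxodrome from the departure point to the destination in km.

Rhumb course C = atan2(Δλ, Δψ) with Δψ = ln[tan(π/4+φ₂/2)/tan(π/4+φ₁/2)] = -1.1767, Δλ = +1.1883 → C = 134.72°
d = R·|Δφ| / |cos C| = 6368·0.50673 / 0.70365 = 4586 km

4586 km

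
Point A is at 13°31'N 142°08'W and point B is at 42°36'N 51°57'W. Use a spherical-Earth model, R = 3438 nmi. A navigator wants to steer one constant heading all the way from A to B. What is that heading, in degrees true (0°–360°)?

Meridional parts: M(φ₁)=+0.2381, M(φ₂)=+0.8233 → ΔM = +0.5852;  Δλ = +1.5740 rad
tan C = Δλ / ΔM = +2.6897 → C = 69.61°

69.6°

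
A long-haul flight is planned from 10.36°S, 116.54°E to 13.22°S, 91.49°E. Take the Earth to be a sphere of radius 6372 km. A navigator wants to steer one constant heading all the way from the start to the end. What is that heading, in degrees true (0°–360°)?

Δψ = ln[tan(π/4+φ₂/2)/tan(π/4+φ₁/2)] = -0.0510
Δλ = -0.4372 rad (taken the short way round)
course = atan2(Δλ, Δψ) = 263.35°

263.3°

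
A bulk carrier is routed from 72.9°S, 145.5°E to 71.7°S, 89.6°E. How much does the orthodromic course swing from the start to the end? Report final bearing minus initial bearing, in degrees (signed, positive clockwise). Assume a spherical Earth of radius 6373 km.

+53.6°

Initial bearing θ₁ = atan2(sin Δλ cos φ₂, cos φ₁ sin φ₂ − sin φ₁ cos φ₂ cos Δλ) = 246.90°
Final bearing θ₂ = (initial bearing from the destination back to the start) + 180° = 300.53°
Δθ = θ₂ − θ₁ = +53.6°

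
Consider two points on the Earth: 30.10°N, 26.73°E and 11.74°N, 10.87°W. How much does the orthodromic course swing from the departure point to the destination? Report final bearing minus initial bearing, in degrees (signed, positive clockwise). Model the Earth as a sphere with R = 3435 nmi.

At departure: θ₁ = atan2(sin Δλ cos φ₂, cos φ₁ sin φ₂ − sin φ₁ cos φ₂ cos Δλ) = 250.38°
At arrival: θ₂ = atan2(sin Δλ cos φ₁, −cos φ₂ sin φ₁ + sin φ₂ cos φ₁ cos Δλ) = 236.34°
Δθ = θ₂ − θ₁ = -14.0°

-14.0°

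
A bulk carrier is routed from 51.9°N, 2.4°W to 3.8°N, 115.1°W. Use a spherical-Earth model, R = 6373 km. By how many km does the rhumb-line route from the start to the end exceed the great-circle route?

635 km

Great circle: cos σ = sin φ₁ sin φ₂ + cos φ₁ cos φ₂ cos Δλ,  σ = 1.7573 rad → d_gc = 11199.4 km
Rhumb line: Δψ = -0.9970, q = Δφ/Δψ = 0.8421, d_rh = R√(Δφ²+q²Δλ²) = 11834.2 km
Excess = 11834.2 − 11199.4 = 634.8 ≈ 635 km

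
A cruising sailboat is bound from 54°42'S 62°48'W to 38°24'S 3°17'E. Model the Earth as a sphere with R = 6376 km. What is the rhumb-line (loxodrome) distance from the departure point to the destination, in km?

Δψ = ln[tan(π/4+φ₂/2)/tan(π/4+φ₁/2)] = +0.4183;  Δφ = +0.2845 rad,  Δλ = +1.1534 rad
q = Δφ/Δψ = 0.6802
d = R·√(Δφ² + q²Δλ²) = 6376·0.83447 = 5321 km

5321 km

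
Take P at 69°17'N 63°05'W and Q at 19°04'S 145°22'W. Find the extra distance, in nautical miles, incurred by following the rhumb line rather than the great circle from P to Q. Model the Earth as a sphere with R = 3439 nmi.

Great circle: cos σ = sin φ₁ sin φ₂ + cos φ₁ cos φ₂ cos Δλ,  σ = 1.8345 rad → d_gc = 6308.8 nmi
Rhumb line: Δψ = -2.0386, q = Δφ/Δψ = 0.7564, d_rh = R√(Δφ²+q²Δλ²) = 6486.7 nmi
Excess = 6486.7 − 6308.8 = 177.9 ≈ 178 nmi

178 nmi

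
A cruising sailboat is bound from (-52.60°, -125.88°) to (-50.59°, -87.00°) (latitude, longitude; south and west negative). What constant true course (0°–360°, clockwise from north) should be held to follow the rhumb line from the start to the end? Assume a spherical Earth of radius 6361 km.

85.2°

Δψ = ln[tan(π/4+φ₂/2)/tan(π/4+φ₁/2)] = +0.0565
Δλ = +0.6786 rad (taken the short way round)
course = atan2(Δλ, Δψ) = 85.24°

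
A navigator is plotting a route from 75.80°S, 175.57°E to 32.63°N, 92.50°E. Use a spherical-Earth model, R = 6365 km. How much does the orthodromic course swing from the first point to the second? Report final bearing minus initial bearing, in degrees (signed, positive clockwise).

Initial bearing θ₁ = atan2(sin Δλ cos φ₂, cos φ₁ sin φ₂ − sin φ₁ cos φ₂ cos Δλ) = 285.43°
Final bearing θ₂ = (initial bearing from the destination back to the start) + 180° = 343.69°
Δθ = θ₂ − θ₁ = +58.3°

+58.3°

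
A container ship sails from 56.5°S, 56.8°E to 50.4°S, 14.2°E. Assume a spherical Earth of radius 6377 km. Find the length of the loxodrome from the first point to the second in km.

Rhumb course C = atan2(Δλ, Δψ) with Δψ = ln[tan(π/4+φ₂/2)/tan(π/4+φ₁/2)] = +0.1792, Δλ = -0.7435 → C = 283.55°
d = R·|Δφ| / |cos C| = 6377·0.10647 / 0.23427 = 2898 km

2898 km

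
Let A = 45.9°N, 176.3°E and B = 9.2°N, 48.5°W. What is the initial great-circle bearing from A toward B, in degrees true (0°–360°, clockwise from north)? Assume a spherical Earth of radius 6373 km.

θ = atan2( sin Δλ·cos φ₂ ,  cos φ₁ sin φ₂ − sin φ₁ cos φ₂ cos Δλ )
  = atan2(+0.6956, +0.6143) = 48.55°

48.6°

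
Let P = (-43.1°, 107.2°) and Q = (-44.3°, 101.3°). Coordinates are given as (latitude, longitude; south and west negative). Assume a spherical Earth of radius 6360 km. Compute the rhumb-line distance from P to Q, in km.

Rhumb course C = atan2(Δλ, Δψ) with Δψ = ln[tan(π/4+φ₂/2)/tan(π/4+φ₁/2)] = -0.0290, Δλ = -0.1030 → C = 254.29°
d = R·|Δφ| / |cos C| = 6360·0.02094 / 0.27083 = 492 km

492 km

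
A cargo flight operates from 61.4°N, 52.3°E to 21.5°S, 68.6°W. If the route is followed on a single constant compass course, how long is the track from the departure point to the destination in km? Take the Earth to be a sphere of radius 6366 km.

14422 km

Δψ = ln[tan(π/4+φ₂/2)/tan(π/4+φ₁/2)] = -1.7513;  Δφ = -1.4469 rad,  Δλ = -2.1101 rad
q = Δφ/Δψ = 0.8262
d = R·√(Δφ² + q²Δλ²) = 6366·2.26554 = 14422 km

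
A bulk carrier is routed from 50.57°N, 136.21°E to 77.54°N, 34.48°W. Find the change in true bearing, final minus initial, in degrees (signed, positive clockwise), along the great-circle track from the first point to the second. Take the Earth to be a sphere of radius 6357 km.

-169.9°

At departure: θ₁ = atan2(sin Δλ cos φ₂, cos φ₁ sin φ₂ − sin φ₁ cos φ₂ cos Δλ) = 357.45°
At arrival: θ₂ = atan2(sin Δλ cos φ₁, −cos φ₂ sin φ₁ + sin φ₂ cos φ₁ cos Δλ) = 187.52°
Δθ = θ₂ − θ₁ = -169.9°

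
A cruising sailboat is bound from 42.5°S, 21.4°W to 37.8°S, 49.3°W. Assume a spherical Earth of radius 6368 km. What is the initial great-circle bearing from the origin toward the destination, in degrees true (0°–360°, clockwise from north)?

273.1°

N = sin Δλ·cos φ₂ = -0.3697;  D = cos φ₁ sin φ₂ − sin φ₁ cos φ₂ cos Δλ = +0.0199
initial course = atan2(N, D) = 273.08°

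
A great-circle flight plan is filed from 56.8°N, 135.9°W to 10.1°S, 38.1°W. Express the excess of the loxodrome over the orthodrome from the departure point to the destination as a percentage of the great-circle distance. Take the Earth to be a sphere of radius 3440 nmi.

3.3%

Great circle: σ = 1.7925 rad → d_gc = Rσ = 6166.2 nmi
Rhumb: Δφ = -1.1676, Δλ = +1.7069, Δψ = -1.3875, q = Δφ/Δψ = 0.8415 → d_rh = R√(Δφ²+q²Δλ²) = 6368.0 nmi
Excess = (6368.0 − 6166.2) / 6166.2 = 201.8 / 6166.2 = 3.27% ≈ 3.3%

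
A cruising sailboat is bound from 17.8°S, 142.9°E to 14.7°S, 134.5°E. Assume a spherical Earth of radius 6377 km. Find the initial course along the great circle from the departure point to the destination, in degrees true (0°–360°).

θ = atan2( sin Δλ·cos φ₂ ,  cos φ₁ sin φ₂ − sin φ₁ cos φ₂ cos Δλ )
  = atan2(-0.1413, +0.0509) = 289.81°

289.8°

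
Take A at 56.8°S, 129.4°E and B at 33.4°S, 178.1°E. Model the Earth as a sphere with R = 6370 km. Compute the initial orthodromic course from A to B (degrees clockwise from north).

N = sin Δλ·cos φ₂ = +0.6272;  D = cos φ₁ sin φ₂ − sin φ₁ cos φ₂ cos Δλ = +0.1596
initial course = atan2(N, D) = 75.72°

75.7°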